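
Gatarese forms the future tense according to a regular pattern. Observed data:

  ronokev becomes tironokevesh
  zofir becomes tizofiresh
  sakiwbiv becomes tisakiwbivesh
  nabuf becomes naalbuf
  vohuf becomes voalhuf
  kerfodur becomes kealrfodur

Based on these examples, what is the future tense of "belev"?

tibelevesh

kerfodur and zofir both end in -r yet inflect differently (kealrfodur, tizofiresh), so the final letter is not what conditions the rule; the last vowel is.
"belev" has last vowel 'e'. The one such stem in the data (ronokev → tironokevesh) adds ti- … -esh around the stem, so the same rule applies.
So belev → tibelevesh.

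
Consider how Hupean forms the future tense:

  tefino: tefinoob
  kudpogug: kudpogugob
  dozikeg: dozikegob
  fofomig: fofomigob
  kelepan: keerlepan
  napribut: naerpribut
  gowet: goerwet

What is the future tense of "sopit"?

kudpogug and napribut both have last vowel 'u' yet inflect differently (kudpogugob, naerpribut), so the last vowel is not what conditions the rule; the final letter is.
"sopit" ends in -t. The stems ending in -t (napribut → naerpribut, gowet → goerwet) insert -er- after the first vowel.
The other pattern: stems ending in -g or -o add -ob.
So sopit → soerpit.

soerpit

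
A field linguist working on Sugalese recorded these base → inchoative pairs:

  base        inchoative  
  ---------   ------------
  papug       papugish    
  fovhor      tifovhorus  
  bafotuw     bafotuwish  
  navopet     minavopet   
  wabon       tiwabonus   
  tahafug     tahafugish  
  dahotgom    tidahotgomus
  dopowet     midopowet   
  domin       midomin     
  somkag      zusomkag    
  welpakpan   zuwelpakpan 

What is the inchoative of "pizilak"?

somkag and tahafug both end in -g yet inflect differently (zusomkag, tahafugish), so the final letter is not what conditions the rule; the last vowel is.
"pizilak" has last vowel 'a'. The stems whose last vowel is 'a' (somkag → zusomkag, welpakpan → zuwelpakpan) add the prefix zu-.
So pizilak → zupizilak.

zupizilak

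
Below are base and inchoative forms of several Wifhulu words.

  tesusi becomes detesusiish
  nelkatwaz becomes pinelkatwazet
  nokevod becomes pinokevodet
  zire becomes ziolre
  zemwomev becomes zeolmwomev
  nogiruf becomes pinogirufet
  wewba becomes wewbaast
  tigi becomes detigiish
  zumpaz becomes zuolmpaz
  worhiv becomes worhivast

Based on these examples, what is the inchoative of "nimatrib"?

pinimatribet

"nimatrib" begins with n-. The stems beginning with n- (nokevod → pinokevodet, nelkatwaz → pinelkatwazet, nogiruf → pinogirufet) add pi- … -et around the stem.
So nimatrib → pinimatribet.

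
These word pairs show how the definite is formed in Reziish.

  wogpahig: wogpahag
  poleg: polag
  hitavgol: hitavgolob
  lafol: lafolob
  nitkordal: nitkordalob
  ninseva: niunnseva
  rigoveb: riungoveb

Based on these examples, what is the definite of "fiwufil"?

fiwufilob

nitkordal and ninseva both have last vowel 'a' yet inflect differently (nitkordalob, niunnseva), so the last vowel is not what conditions the rule; the final letter is.
"fiwufil" ends in -l. The stems ending in -l (hitavgol → hitavgolob, lafol → lafolob, nitkordal → nitkordalob) add -ob.
The other patterns: stems ending in -g change the last vowel to 'a'; stems ending in -a or -b insert -un- after the first vowel.
So fiwufil → fiwufilob.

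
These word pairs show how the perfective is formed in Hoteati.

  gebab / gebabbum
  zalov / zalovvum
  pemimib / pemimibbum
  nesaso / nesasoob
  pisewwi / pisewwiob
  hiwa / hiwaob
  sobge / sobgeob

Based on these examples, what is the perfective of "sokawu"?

sokawuob

"sokawu" ends in a vowel. The stems ending in a vowel (nesaso → nesasoob, pisewwi → pisewwiob, hiwa → hiwaob) add -ob.
The other pattern: stems ending in a consonant double the final consonant and add -um.
So sokawu → sokawuob.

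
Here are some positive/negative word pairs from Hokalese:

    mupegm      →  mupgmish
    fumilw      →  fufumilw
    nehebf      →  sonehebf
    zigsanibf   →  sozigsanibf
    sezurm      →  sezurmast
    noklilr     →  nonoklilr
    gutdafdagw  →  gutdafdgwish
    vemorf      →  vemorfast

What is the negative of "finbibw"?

mupegm and sezurm both end in -m yet inflect differently (mupgmish, sezurmast), so the final letter is not what conditions the rule; the second-to-last letter is.
"finbibw" has second-to-last letter 'b'. The stems whose second-to-last letter is 'b' (zigsanibf → sozigsanibf, nehebf → sonehebf) add the prefix so-.
So finbibw → sofinbibw.

sofinbibw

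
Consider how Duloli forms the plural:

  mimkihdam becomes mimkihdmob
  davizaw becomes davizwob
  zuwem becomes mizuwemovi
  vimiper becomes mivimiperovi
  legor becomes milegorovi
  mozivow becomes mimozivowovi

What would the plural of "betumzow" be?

"betumzow" has last vowel 'o'. The stems whose last vowel is 'o' (legor → milegorovi, mozivow → mimozivowovi) add mi- … -ovi around the stem.
So betumzow → mibetumzowovi.

mibetumzowovi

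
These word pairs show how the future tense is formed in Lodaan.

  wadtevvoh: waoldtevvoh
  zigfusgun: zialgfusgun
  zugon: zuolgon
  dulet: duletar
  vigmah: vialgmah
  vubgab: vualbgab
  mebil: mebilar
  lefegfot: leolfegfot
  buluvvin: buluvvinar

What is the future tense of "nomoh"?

noolmoh

"nomoh" has last vowel 'o'. The stems whose last vowel is 'o' (zugon → zuolgon, lefegfot → leolfegfot, wadtevvoh → waoldtevvoh) insert -ol- after the first vowel.
So nomoh → noolmoh.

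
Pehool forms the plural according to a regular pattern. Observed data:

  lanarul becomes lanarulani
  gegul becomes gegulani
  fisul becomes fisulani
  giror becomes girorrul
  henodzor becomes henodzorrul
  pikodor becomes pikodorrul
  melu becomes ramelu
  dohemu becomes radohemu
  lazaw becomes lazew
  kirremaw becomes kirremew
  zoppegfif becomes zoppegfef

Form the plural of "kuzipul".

kuzipulani

"kuzipul" ends in -l. The stems ending in -l (lanarul → lanarulani, gegul → gegulani, fisul → fisulani) add -ani.
The other patterns: stems ending in -r double the final consonant and add -ul; stems ending in -u add the prefix ra-; stems ending in -f or -w change the last vowel to 'e'.
So kuzipul → kuzipulani.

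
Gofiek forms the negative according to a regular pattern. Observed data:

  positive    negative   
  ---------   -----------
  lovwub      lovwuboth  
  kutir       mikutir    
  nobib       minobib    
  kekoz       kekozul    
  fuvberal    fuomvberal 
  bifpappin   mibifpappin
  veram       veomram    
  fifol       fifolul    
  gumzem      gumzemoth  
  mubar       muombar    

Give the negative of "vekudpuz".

vekudpuzoth

fifol and fuvberal both end in -l yet inflect differently (fifolul, fuomvberal), so the final letter is not what conditions the rule; the last vowel is.
"vekudpuz" has last vowel 'u'. The one such stem in the data (lovwub → lovwuboth) adds -oth, so the same rule applies.
The other patterns: stems whose last vowel is 'o' add -ul; stems whose last vowel is 'a' insert -om- after the first vowel; stems whose last vowel is 'i' add the prefix mi-.
So vekudpuz → vekudpuzoth.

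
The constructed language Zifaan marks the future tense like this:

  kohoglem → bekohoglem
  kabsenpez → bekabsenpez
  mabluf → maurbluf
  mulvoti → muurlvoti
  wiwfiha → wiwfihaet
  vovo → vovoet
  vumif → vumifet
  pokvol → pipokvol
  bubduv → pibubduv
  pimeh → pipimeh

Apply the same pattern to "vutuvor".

vutuvoret

mabluf and vumif both end in -f yet inflect differently (maurbluf, vumifet), so the final letter is not what conditions the rule; the first letter is.
"vutuvor" begins with v-. The stems beginning with v- (vovo → vovoet, vumif → vumifet) add -et.
So vutuvor → vutuvoret.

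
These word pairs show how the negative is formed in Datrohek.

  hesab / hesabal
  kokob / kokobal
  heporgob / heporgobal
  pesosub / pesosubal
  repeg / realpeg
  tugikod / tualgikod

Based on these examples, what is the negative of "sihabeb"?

sihabebal

kokob and tugikod both have last vowel 'o' yet inflect differently (kokobal, tualgikod), so the last vowel is not what conditions the rule; the final letter is.
"sihabeb" ends in -b. The stems ending in -b (hesab → hesabal, kokob → kokobal, heporgob → heporgobal) add -al.
So sihabeb → sihabebal.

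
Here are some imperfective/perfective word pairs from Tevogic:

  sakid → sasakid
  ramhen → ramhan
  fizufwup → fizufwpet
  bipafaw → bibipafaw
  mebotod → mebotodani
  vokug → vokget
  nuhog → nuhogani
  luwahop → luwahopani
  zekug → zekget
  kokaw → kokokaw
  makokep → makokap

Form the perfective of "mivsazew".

mivsazaw

zekug and nuhog both end in -g yet inflect differently (zekget, nuhogani), so the final letter is not what conditions the rule; the last vowel is.
"mivsazew" has last vowel 'e'. The stems whose last vowel is 'e' (ramhen → ramhan, makokep → makokap) change the last vowel to 'a'.
So mivsazew → mivsazaw.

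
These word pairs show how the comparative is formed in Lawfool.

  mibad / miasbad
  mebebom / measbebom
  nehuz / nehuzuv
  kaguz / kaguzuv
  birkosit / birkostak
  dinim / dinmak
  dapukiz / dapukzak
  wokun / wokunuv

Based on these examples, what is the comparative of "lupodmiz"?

lupodmzak

"lupodmiz" has last vowel 'i'. The stems whose last vowel is 'i' (dapukiz → dapukzak, dinim → dinmak, birkosit → birkostak) delete the last vowel and add -ak.
The other patterns: stems whose last vowel is 'u' add -uv; stems whose last vowel is 'a' or 'o' insert -as- after the first vowel.
So lupodmiz → lupodmzak.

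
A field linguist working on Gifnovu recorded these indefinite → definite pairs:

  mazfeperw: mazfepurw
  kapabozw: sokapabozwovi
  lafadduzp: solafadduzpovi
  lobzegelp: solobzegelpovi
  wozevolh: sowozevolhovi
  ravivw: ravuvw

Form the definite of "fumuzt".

"fumuzt" has second-to-last letter 'z'. The stems whose second-to-last letter is 'z' (lafadduzp → solafadduzpovi, kapabozw → sokapabozwovi) add so- … -ovi around the stem.
So fumuzt → sofumuztovi.

sofumuztovi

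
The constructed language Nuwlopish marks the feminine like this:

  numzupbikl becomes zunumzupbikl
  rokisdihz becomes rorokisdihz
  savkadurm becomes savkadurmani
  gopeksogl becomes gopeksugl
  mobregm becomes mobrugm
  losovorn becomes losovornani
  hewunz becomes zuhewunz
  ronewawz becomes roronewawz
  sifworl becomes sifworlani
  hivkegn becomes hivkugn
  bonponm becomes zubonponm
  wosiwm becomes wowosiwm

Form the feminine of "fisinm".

zufisinm

"fisinm" has second-to-last letter 'n'. The stems whose second-to-last letter is 'n' (bonponm → zubonponm, hewunz → zuhewunz) add the prefix zu-.
So fisinm → zufisinm.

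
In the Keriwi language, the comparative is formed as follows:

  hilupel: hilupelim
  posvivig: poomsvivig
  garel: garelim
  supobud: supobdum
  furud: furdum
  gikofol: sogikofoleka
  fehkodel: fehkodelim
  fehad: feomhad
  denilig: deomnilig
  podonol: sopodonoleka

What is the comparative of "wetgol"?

furud and fehad both end in -d yet inflect differently (furdum, feomhad), so the final letter is not what conditions the rule; the last vowel is.
"wetgol" has last vowel 'o'. The stems whose last vowel is 'o' (gikofol → sogikofoleka, podonol → sopodonoleka) add so- … -eka around the stem.
So wetgol → sowetgoleka.

sowetgoleka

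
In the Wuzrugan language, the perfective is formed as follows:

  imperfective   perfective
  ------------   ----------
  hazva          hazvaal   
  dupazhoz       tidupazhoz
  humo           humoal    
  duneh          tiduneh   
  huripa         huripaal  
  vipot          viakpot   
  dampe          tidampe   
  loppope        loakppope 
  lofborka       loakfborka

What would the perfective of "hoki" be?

hokial

huripa and lofborka both end in -a yet inflect differently (huripaal, loakfborka), so the final letter is not what conditions the rule; the first letter is.
"hoki" begins with h-. The stems beginning with h- (huripa → huripaal, hazva → hazvaal, humo → humoal) add -al.
The other patterns: stems beginning with d- add the prefix ti-; stems beginning with l- or v- insert -ak- after the first vowel.
So hoki → hokial.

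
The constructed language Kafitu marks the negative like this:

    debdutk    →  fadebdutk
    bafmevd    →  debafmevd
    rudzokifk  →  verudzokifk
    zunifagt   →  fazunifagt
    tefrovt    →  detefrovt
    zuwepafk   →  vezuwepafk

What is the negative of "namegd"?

fanamegd

tefrovt and zunifagt both end in -t yet inflect differently (detefrovt, fazunifagt), so the final letter is not what conditions the rule; the second-to-last letter is.
"namegd" has second-to-last letter 'g'. The one such stem in the data (zunifagt → fazunifagt) adds the prefix fa-, so the same rule applies.
The other patterns: stems whose second-to-last letter is 'v' add the prefix de-; stems whose second-to-last letter is 'f' add the prefix ve-.
So namegd → fanamegd.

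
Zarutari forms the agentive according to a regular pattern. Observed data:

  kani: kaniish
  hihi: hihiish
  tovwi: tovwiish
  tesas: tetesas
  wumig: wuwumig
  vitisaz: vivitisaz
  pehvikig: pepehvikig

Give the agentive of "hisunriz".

kani and wumig both have last vowel 'i' yet inflect differently (kaniish, wuwumig), so the last vowel is not what conditions the rule; whether the stem ends in a vowel or a consonant is.
"hisunriz" ends in a consonant. The stems ending in a consonant (tesas → tetesas, wumig → wuwumig, vitisaz → vivitisaz) repeat the first consonant+vowel as a prefix.
So hisunriz → hihisunriz.

hihisunriz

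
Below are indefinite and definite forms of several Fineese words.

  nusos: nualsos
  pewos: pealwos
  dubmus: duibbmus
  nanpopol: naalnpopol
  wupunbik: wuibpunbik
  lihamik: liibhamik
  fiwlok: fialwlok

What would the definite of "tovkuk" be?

fiwlok and lihamik both end in -k yet inflect differently (fialwlok, liibhamik), so the final letter is not what conditions the rule; the last vowel is.
"tovkuk" has last vowel 'u'. The one such stem in the data (dubmus → duibbmus) inserts -ib- after the first vowel (as do lihamik, wupunbik), so the same rule applies.
The other pattern: stems whose last vowel is 'o' insert -al- after the first vowel.
So tovkuk → toibvkuk.

toibvkuk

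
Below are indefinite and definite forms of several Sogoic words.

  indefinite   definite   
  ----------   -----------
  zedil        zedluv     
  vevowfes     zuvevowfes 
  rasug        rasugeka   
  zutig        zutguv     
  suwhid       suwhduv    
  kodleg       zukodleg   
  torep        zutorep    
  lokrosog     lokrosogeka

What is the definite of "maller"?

zumaller

"maller" has last vowel 'e'. The stems whose last vowel is 'e' (kodleg → zukodleg, torep → zutorep, vevowfes → zuvevowfes) add the prefix zu-.
So maller → zumaller.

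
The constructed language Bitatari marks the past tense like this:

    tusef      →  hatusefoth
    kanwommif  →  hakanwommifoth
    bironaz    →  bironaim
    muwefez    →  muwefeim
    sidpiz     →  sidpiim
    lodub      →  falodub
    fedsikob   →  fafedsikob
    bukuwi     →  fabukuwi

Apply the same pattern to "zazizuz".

tusef and muwefez both have last vowel 'e' yet inflect differently (hatusefoth, muwefeim), so the last vowel is not what conditions the rule; the final letter is.
"zazizuz" ends in -z. The stems ending in -z (bironaz → bironaim, muwefez → muwefeim, sidpiz → sidpiim) drop the final letter and add -im.
So zazizuz → zazizuim.

zazizuim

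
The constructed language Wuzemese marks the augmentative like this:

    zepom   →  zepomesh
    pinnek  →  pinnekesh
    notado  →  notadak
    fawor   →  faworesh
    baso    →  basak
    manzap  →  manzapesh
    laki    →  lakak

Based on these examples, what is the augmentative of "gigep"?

gigepesh

"gigep" ends in a consonant. The stems ending in a consonant (fawor → faworesh, pinnek → pinnekesh, manzap → manzapesh) add -esh.
So gigep → gigepesh.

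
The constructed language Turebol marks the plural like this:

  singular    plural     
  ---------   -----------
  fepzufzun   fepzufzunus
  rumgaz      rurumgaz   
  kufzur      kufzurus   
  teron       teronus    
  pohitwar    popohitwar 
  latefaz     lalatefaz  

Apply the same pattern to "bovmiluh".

pohitwar and kufzur both end in -r yet inflect differently (popohitwar, kufzurus), so the final letter is not what conditions the rule; the last vowel is.
"bovmiluh" has last vowel 'u'. The stems whose last vowel is 'u' (fepzufzun → fepzufzunus, kufzur → kufzurus) add -us.
The other pattern: stems whose last vowel is 'a' repeat the first consonant+vowel as a prefix.
So bovmiluh → bovmiluhus.

bovmiluhus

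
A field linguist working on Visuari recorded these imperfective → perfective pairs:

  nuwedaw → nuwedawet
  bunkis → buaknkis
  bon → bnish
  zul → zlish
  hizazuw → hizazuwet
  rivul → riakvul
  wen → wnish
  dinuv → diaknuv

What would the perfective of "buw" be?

bwish

"buw" has 1 vowel. The stems with 1 vowel (zul → zlish, bon → bnish, wen → wnish) delete the last vowel and add -ish.
The other patterns: stems with 2 vowels insert -ak- after the first vowel; stems with 3 vowels add -et.
So buw → bwish.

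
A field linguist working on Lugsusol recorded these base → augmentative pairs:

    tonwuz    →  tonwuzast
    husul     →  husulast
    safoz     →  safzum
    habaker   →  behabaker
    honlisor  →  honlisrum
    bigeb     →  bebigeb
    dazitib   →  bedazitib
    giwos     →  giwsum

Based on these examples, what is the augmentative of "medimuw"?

medimuwast

tonwuz and safoz both end in -z yet inflect differently (tonwuzast, safzum), so the final letter is not what conditions the rule; the last vowel is.
"medimuw" has last vowel 'u'. The stems whose last vowel is 'u' (husul → husulast, tonwuz → tonwuzast) add -ast.
The other patterns: stems whose last vowel is 'o' delete the last vowel and add -um; stems whose last vowel is 'e' or 'i' add the prefix be-.
So medimuw → medimuwast.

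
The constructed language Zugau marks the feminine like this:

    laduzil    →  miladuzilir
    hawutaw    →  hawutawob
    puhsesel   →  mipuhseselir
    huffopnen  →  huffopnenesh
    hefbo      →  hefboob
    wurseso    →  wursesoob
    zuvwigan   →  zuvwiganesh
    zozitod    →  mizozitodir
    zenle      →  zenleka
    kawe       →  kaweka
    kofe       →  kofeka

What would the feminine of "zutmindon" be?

huffopnen and kofe both have last vowel 'e' yet inflect differently (huffopnenesh, kofeka), so the last vowel is not what conditions the rule; the final letter is.
"zutmindon" ends in -n. The stems ending in -n (zuvwigan → zuvwiganesh, huffopnen → huffopnenesh) add -esh.
So zutmindon → zutmindonesh.

zutmindonesh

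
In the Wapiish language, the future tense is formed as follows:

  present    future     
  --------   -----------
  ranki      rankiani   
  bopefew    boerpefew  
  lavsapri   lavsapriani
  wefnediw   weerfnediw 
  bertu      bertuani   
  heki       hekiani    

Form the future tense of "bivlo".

wefnediw and lavsapri both have last vowel 'i' yet inflect differently (weerfnediw, lavsapriani), so the last vowel is not what conditions the rule; whether the stem ends in a vowel or a consonant is.
"bivlo" ends in a vowel. The stems ending in a vowel (lavsapri → lavsapriani, heki → hekiani, bertu → bertuani) add -ani.
So bivlo → bivloani.

bivloani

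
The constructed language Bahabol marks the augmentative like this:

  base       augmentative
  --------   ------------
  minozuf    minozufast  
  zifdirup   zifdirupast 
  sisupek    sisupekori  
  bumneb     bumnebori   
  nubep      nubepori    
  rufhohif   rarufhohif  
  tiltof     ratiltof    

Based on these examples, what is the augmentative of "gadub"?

zifdirup and nubep both end in -p yet inflect differently (zifdirupast, nubepori), so the final letter is not what conditions the rule; the last vowel is.
"gadub" has last vowel 'u'. The stems whose last vowel is 'u' (minozuf → minozufast, zifdirup → zifdirupast) add -ast.
The other patterns: stems whose last vowel is 'e' add -ori; stems whose last vowel is 'i' or 'o' add the prefix ra-.
So gadub → gadubast.

gadubast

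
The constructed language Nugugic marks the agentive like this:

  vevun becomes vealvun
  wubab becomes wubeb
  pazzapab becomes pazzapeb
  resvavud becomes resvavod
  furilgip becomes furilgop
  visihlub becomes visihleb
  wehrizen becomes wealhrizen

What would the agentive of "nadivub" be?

vevun and visihlub both have last vowel 'u' yet inflect differently (vealvun, visihleb), so the last vowel is not what conditions the rule; the final letter is.
"nadivub" ends in -b. The stems ending in -b (wubab → wubeb, pazzapab → pazzapeb, visihlub → visihleb) change the last vowel to 'e'.
The other patterns: stems ending in -n insert -al- after the first vowel; stems ending in -d or -p change the last vowel to 'o'.
So nadivub → nadiveb.

nadiveb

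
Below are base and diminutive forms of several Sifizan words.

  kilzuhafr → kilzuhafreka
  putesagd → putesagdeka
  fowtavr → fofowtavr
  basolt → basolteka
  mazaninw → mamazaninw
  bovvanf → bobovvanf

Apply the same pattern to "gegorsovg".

fowtavr and kilzuhafr both end in -r yet inflect differently (fofowtavr, kilzuhafreka), so the final letter is not what conditions the rule; the second-to-last letter is.
"gegorsovg" has second-to-last letter 'v'. The one such stem in the data (fowtavr → fofowtavr) repeats the first consonant+vowel as a prefix (as do bovvanf, mazaninw), so the same rule applies.
So gegorsovg → gegegorsovg.

gegegorsovg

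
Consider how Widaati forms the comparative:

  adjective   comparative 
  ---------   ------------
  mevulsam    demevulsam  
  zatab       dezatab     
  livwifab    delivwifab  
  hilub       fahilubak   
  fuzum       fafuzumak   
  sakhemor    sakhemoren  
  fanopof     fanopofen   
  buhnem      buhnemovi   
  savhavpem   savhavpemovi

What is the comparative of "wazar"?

zatab and hilub both end in -b yet inflect differently (dezatab, fahilubak), so the final letter is not what conditions the rule; the last vowel is.
"wazar" has last vowel 'a'. The stems whose last vowel is 'a' (mevulsam → demevulsam, zatab → dezatab, livwifab → delivwifab) add the prefix de-.
So wazar → dewazar.

dewazar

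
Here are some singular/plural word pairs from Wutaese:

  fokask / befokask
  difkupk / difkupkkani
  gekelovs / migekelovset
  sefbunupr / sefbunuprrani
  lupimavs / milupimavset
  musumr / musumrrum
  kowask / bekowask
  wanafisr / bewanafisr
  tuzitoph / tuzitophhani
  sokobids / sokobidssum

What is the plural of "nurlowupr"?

"nurlowupr" has second-to-last letter 'p'. The stems whose second-to-last letter is 'p' (difkupk → difkupkkani, sefbunupr → sefbunuprrani, tuzitoph → tuzitophhani) double the final consonant and add -ani.
So nurlowupr → nurlowuprrani.

nurlowuprrani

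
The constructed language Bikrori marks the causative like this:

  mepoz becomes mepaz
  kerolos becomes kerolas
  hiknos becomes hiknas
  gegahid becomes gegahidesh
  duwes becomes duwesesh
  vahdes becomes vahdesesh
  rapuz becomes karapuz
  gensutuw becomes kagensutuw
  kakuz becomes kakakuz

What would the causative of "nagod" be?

kerolos and duwes both end in -s yet inflect differently (kerolas, duwesesh), so the final letter is not what conditions the rule; the last vowel is.
"nagod" has last vowel 'o'. The stems whose last vowel is 'o' (mepoz → mepaz, kerolos → kerolas, hiknos → hiknas) change the last vowel to 'a'.
So nagod → nagad.

nagad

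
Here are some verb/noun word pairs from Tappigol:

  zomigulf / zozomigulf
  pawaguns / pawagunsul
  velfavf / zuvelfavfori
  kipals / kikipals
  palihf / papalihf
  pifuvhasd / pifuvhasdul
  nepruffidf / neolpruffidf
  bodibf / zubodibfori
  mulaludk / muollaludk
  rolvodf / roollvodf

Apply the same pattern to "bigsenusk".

"bigsenusk" has second-to-last letter 's'. The one such stem in the data (pifuvhasd → pifuvhasdul) adds -ul, so the same rule applies.
The other patterns: stems whose second-to-last letter is 'd' insert -ol- after the first vowel; stems whose second-to-last letter is 'b' or 'v' add zu- … -ori around the stem; stems whose second-to-last letter is 'h' or 'l' repeat the first consonant+vowel as a prefix.
So bigsenusk → bigsenuskul.

bigsenuskul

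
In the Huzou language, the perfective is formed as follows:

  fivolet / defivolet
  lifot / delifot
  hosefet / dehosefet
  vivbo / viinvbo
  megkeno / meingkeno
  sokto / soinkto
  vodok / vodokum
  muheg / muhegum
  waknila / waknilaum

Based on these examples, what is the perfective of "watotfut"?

dewatotfut

lifot and vivbo both have last vowel 'o' yet inflect differently (delifot, viinvbo), so the last vowel is not what conditions the rule; the final letter is.
"watotfut" ends in -t. The stems ending in -t (fivolet → defivolet, lifot → delifot, hosefet → dehosefet) add the prefix de-.
So watotfut → dewatotfut.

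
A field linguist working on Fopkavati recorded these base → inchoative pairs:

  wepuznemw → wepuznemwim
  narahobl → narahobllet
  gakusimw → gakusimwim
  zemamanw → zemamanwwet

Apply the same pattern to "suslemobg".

wepuznemw and zemamanw both end in -w yet inflect differently (wepuznemwim, zemamanwwet), so the final letter is not what conditions the rule; the second-to-last letter is.
"suslemobg" has second-to-last letter 'b'. The one such stem in the data (narahobl → narahobllet) doubles the final consonant and adds -et (as does zemamanw), so the same rule applies.
So suslemobg → suslemobgget.

suslemobgget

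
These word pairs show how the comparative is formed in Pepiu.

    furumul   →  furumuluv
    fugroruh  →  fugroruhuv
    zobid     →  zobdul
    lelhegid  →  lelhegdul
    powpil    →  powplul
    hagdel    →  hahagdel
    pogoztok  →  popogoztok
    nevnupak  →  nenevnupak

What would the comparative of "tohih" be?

furumul and powpil both end in -l yet inflect differently (furumuluv, powplul), so the final letter is not what conditions the rule; the last vowel is.
"tohih" has last vowel 'i'. The stems whose last vowel is 'i' (zobid → zobdul, lelhegid → lelhegdul, powpil → powplul) delete the last vowel and add -ul.
The other patterns: stems whose last vowel is 'u' add -uv; stems whose last vowel is 'a', 'e' or 'o' repeat the first consonant+vowel as a prefix.
So tohih → tohhul.

tohhul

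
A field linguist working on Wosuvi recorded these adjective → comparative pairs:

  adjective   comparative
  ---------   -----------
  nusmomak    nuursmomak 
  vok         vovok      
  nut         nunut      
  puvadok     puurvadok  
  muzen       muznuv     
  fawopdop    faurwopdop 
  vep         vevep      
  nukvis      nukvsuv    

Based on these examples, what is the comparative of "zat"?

"zat" has 1 vowel. The stems with 1 vowel (vep → vevep, nut → nunut, vok → vovok) repeat the first consonant+vowel as a prefix.
The other patterns: stems with 2 vowels delete the last vowel and add -uv; stems with 3 vowels insert -ur- after the first vowel.
So zat → zazat.

zazat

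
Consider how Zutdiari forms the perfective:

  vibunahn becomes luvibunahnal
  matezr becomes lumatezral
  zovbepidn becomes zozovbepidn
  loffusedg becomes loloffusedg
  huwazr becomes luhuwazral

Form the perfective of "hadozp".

luhadozpal

"hadozp" has second-to-last letter 'z'. The stems whose second-to-last letter is 'z' (huwazr → luhuwazral, matezr → lumatezral) add lu- … -al around the stem.
So hadozp → luhadozpal.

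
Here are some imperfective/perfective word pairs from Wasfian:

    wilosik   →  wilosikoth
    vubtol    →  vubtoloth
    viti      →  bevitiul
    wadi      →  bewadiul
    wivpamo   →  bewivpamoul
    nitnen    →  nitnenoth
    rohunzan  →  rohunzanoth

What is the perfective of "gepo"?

begepoul

wivpamo and vubtol both have last vowel 'o' yet inflect differently (bewivpamoul, vubtoloth), so the last vowel is not what conditions the rule; whether the stem ends in a vowel or a consonant is.
"gepo" ends in a vowel. The stems ending in a vowel (viti → bevitiul, wadi → bewadiul, wivpamo → bewivpamoul) add be- … -ul around the stem.
The other pattern: stems ending in a consonant add -oth.
So gepo → begepoul.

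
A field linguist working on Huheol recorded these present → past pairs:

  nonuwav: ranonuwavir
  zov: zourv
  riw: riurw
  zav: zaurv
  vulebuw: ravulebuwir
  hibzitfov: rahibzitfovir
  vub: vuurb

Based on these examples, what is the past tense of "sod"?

sourd

zav and hibzitfov both end in -v yet inflect differently (zaurv, rahibzitfovir), so the final letter is not what conditions the rule; the number of vowels is.
"sod" has 1 vowel. The stems with 1 vowel (zav → zaurv, zov → zourv, riw → riurw) insert -ur- after the first vowel.
The other pattern: stems with 3 vowels add ra- … -ir around the stem.
So sod → sourd.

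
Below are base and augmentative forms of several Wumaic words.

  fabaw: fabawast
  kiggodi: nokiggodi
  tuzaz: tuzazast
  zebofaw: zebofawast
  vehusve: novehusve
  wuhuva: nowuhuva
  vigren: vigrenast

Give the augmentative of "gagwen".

gagwenast

"gagwen" ends in a consonant. The stems ending in a consonant (zebofaw → zebofawast, fabaw → fabawast, tuzaz → tuzazast) add -ast.
So gagwen → gagwenast.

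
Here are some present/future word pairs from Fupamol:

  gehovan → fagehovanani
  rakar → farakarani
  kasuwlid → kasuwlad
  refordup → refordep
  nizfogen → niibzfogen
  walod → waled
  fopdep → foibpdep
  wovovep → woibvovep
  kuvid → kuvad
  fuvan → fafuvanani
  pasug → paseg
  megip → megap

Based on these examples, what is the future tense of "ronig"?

"ronig" has last vowel 'i'. The stems whose last vowel is 'i' (kuvid → kuvad, kasuwlid → kasuwlad, megip → megap) change the last vowel to 'a'.
The other patterns: stems whose last vowel is 'o' or 'u' change the last vowel to 'e'; stems whose last vowel is 'e' insert -ib- after the first vowel; stems whose last vowel is 'a' add fa- … -ani around the stem.
So ronig → ronag.

ronag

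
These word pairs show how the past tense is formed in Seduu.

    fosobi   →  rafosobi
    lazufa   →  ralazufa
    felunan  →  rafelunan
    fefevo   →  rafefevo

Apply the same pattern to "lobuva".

Every pair shown (fosobi → rafosobi, lazufa → ralazufa, felunan → rafelunan, …) follows the same rule: add the prefix ra-.
So lobuva → ralobuva.

ralobuva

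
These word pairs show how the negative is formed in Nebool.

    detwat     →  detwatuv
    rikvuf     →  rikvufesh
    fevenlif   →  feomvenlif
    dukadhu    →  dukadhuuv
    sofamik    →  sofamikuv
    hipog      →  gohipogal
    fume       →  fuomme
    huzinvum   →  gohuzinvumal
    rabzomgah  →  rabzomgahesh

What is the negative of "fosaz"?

foomsaz

fevenlif and rikvuf both end in -f yet inflect differently (feomvenlif, rikvufesh), so the final letter is not what conditions the rule; the first letter is.
"fosaz" begins with f-. The stems beginning with f- (fevenlif → feomvenlif, fume → fuomme) insert -om- after the first vowel.
The other patterns: stems beginning with h- add go- … -al around the stem; stems beginning with d- or s- add -uv; stems beginning with r- add -esh.
So fosaz → foomsaz.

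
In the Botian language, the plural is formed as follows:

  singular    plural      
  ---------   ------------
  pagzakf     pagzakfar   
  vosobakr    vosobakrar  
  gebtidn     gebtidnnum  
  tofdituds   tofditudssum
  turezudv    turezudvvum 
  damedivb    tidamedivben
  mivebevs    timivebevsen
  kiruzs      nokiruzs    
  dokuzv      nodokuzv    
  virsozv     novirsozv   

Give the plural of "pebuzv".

tofdituds and mivebevs both end in -s yet inflect differently (tofditudssum, timivebevsen), so the final letter is not what conditions the rule; the second-to-last letter is.
"pebuzv" has second-to-last letter 'z'. The stems whose second-to-last letter is 'z' (kiruzs → nokiruzs, dokuzv → nodokuzv, virsozv → novirsozv) add the prefix no-.
The other patterns: stems whose second-to-last letter is 'k' add -ar; stems whose second-to-last letter is 'd' double the final consonant and add -um; stems whose second-to-last letter is 'v' add ti- … -en around the stem.
So pebuzv → nopebuzv.

nopebuzv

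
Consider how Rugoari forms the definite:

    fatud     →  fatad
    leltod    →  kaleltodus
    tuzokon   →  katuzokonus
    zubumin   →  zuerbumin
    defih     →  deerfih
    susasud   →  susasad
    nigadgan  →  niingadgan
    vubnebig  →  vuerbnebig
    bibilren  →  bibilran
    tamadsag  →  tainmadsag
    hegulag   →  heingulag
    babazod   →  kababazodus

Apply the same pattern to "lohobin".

loerhobin

tuzokon and bibilren both end in -n yet inflect differently (katuzokonus, bibilran), so the final letter is not what conditions the rule; the last vowel is.
"lohobin" has last vowel 'i'. The stems whose last vowel is 'i' (vubnebig → vuerbnebig, defih → deerfih, zubumin → zuerbumin) insert -er- after the first vowel.
The other patterns: stems whose last vowel is 'o' add ka- … -us around the stem; stems whose last vowel is 'e' or 'u' change the last vowel to 'a'; stems whose last vowel is 'a' insert -in- after the first vowel.
So lohobin → loerhobin.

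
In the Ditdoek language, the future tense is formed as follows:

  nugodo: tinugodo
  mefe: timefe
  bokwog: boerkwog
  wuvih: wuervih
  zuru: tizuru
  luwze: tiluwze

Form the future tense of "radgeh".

raerdgeh

nugodo and bokwog both have last vowel 'o' yet inflect differently (tinugodo, boerkwog), so the last vowel is not what conditions the rule; whether the stem ends in a vowel or a consonant is.
"radgeh" ends in a consonant. The stems ending in a consonant (wuvih → wuervih, bokwog → boerkwog) insert -er- after the first vowel.
The other pattern: stems ending in a vowel add the prefix ti-.
So radgeh → raerdgeh.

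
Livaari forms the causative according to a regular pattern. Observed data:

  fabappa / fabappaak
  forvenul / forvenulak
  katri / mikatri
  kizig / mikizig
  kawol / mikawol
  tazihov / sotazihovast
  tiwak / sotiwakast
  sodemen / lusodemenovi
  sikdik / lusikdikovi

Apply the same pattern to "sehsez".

lusehsezovi

forvenul and kawol both end in -l yet inflect differently (forvenulak, mikawol), so the final letter is not what conditions the rule; the first letter is.
"sehsez" begins with s-. The stems beginning with s- (sodemen → lusodemenovi, sikdik → lusikdikovi) add lu- … -ovi around the stem.
The other patterns: stems beginning with f- add -ak; stems beginning with k- add the prefix mi-; stems beginning with t- add so- … -ast around the stem.
So sehsez → lusehsezovi.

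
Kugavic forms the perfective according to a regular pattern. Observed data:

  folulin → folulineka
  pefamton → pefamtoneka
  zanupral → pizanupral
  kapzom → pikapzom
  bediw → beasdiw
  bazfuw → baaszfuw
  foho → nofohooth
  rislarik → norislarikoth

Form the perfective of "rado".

pefamton and kapzom both have last vowel 'o' yet inflect differently (pefamtoneka, pikapzom), so the last vowel is not what conditions the rule; the final letter is.
"rado" ends in -o. The one such stem in the data (foho → nofohooth) adds no- … -oth around the stem, so the same rule applies.
So rado → noradooth.

noradooth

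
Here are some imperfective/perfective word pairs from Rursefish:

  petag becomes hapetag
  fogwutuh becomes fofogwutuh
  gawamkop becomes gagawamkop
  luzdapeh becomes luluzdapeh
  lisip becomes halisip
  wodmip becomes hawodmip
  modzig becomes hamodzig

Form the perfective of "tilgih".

lisip and gawamkop both end in -p yet inflect differently (halisip, gagawamkop), so the final letter is not what conditions the rule; the number of vowels is.
"tilgih" has 2 vowels. The stems with 2 vowels (lisip → halisip, modzig → hamodzig, wodmip → hawodmip) add the prefix ha-.
The other pattern: stems with 3 vowels repeat the first consonant+vowel as a prefix.
So tilgih → hatilgih.

hatilgih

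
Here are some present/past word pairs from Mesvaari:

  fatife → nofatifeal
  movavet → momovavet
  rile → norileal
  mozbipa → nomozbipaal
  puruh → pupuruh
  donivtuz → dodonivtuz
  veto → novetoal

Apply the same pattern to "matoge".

nomatogeal

"matoge" ends in a vowel. The stems ending in a vowel (veto → novetoal, rile → norileal, mozbipa → nomozbipaal) add no- … -al around the stem.
So matoge → nomatogeal.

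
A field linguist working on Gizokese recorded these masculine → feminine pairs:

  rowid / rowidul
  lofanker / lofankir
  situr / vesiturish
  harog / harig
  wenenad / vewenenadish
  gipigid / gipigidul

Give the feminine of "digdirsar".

"digdirsar" has last vowel 'a'. The one such stem in the data (wenenad → vewenenadish) adds ve- … -ish around the stem, so the same rule applies.
So digdirsar → vedigdirsarish.

vedigdirsarish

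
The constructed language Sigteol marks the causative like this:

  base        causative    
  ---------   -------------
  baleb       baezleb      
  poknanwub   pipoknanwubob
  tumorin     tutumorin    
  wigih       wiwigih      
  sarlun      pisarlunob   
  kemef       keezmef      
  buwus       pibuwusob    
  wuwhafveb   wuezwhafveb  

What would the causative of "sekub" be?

pisekubob

"sekub" has last vowel 'u'. The stems whose last vowel is 'u' (poknanwub → pipoknanwubob, sarlun → pisarlunob, buwus → pibuwusob) add pi- … -ob around the stem.
So sekub → pisekubob.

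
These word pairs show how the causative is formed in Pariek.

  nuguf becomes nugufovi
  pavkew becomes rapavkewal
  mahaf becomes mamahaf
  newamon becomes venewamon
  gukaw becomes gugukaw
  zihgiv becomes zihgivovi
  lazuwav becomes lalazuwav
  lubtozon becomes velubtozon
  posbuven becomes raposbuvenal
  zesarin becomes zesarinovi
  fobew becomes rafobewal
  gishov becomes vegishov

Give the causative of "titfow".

vetitfow

zihgiv and gishov both end in -v yet inflect differently (zihgivovi, vegishov), so the final letter is not what conditions the rule; the last vowel is.
"titfow" has last vowel 'o'. The stems whose last vowel is 'o' (gishov → vegishov, lubtozon → velubtozon, newamon → venewamon) add the prefix ve-.
So titfow → vetitfow.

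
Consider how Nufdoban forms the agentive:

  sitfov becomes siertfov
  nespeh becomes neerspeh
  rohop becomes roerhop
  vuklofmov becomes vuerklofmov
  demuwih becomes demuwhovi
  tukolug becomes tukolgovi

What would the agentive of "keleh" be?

keerleh

"keleh" has last vowel 'e'. The one such stem in the data (nespeh → neerspeh) inserts -er- after the first vowel (as do sitfov, rohop), so the same rule applies.
The other pattern: stems whose last vowel is 'i' or 'u' delete the last vowel and add -ovi.
So keleh → keerleh.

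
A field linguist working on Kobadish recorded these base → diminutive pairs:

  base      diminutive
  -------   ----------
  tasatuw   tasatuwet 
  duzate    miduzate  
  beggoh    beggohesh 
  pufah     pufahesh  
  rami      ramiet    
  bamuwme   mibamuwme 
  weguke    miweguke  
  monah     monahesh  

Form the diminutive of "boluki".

beggoh and bamuwme both begin with b- yet inflect differently (beggohesh, mibamuwme), so the first letter is not what conditions the rule; the final letter is.
"boluki" ends in -i. The one such stem in the data (rami → ramiet) adds -et, so the same rule applies.
So boluki → bolukiet.

bolukiet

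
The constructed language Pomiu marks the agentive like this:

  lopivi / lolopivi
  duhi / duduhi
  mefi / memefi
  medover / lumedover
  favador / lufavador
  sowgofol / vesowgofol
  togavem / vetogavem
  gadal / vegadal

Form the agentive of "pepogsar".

lupepogsar

favador and sowgofol both have last vowel 'o' yet inflect differently (lufavador, vesowgofol), so the last vowel is not what conditions the rule; the final letter is.
"pepogsar" ends in -r. The stems ending in -r (medover → lumedover, favador → lufavador) add the prefix lu-.
The other patterns: stems ending in -i repeat the first consonant+vowel as a prefix; stems ending in -l or -m add the prefix ve-.
So pepogsar → lupepogsar.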